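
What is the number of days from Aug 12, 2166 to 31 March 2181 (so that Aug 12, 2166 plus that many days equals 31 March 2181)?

5345

Aug 12, 2166 → Aug 12, 2167: 365 days.
Aug 12, 2167 → Aug 12, 2168: 366 days (Feb 29, 2168 is in that span).
Aug 12, 2168 → Aug 12, 2169: 365 days.
Aug 12, 2169 → Aug 12, 2170: 365 days.
Aug 12, 2170 → Aug 12, 2171: 365 days.
Aug 12, 2171 → Aug 12, 2172: 366 days (Feb 29, 2172 is in that span).
Aug 12, 2172 → Aug 12, 2173: 365 days.
Aug 12, 2173 → Aug 12, 2174: 365 days.
Aug 12, 2174 → Aug 12, 2175: 365 days.
Aug 12, 2175 → Aug 12, 2176: 366 days (Feb 29, 2176 is in that span).
Aug 12, 2176 → Aug 12, 2177: 365 days.
Aug 12, 2177 → Aug 12, 2178: 365 days.
Aug 12, 2178 → Aug 12, 2179: 365 days.
Aug 12, 2179 → Aug 12, 2180: 366 days (Feb 29, 2180 is in that span).
Aug 12, 2180 → Sep 12, 2180: 31 days (August has 31).
Sep 12, 2180 → Oct 12, 2180: 30 days (September has 30).
Oct 12, 2180 → Nov 12, 2180: 31 days (October has 31).
Nov 12, 2180 → Dec 12, 2180: 30 days (November has 30).
Dec 12, 2180 → Jan 12, 2181: 31 days (December has 31).
Jan 12, 2181 → Feb 12, 2181: 31 days (January has 31).
Feb 12, 2181 → Mar 12, 2181: 28 days (February has 28).
Mar 12, 2181 → Mar 31, 2181: 19 days.
Total: 5345 days.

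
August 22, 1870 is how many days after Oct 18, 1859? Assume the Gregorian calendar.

Oct 18, 1859 → Oct 18, 1860: 366 days (Feb 29, 1860 is in that span).
Oct 18, 1860 → Oct 18, 1861: 365 days.
Oct 18, 1861 → Oct 18, 1862: 365 days.
Oct 18, 1862 → Oct 18, 1863: 365 days.
Oct 18, 1863 → Oct 18, 1864: 366 days (Feb 29, 1864 is in that span).
Oct 18, 1864 → Oct 18, 1865: 365 days.
Oct 18, 1865 → Oct 18, 1866: 365 days.
Oct 18, 1866 → Oct 18, 1867: 365 days.
Oct 18, 1867 → Oct 18, 1868: 366 days (Feb 29, 1868 is in that span).
Oct 18, 1868 → Oct 18, 1869: 365 days.
Oct 18, 1869 → Nov 18, 1869: 31 days (October has 31).
Nov 18, 1869 → Dec 18, 1869: 30 days (November has 30).
Dec 18, 1869 → Jan 18, 1870: 31 days (December has 31).
Jan 18, 1870 → Feb 18, 1870: 31 days (January has 31).
Feb 18, 1870 → Mar 18, 1870: 28 days (February has 28).
Mar 18, 1870 → Apr 18, 1870: 31 days (March has 31).
Apr 18, 1870 → May 18, 1870: 30 days (April has 30).
May 18, 1870 → Jun 18, 1870: 31 days (May has 31).
Jun 18, 1870 → Jul 18, 1870: 30 days (June has 30).
Jul 18, 1870 → Aug 18, 1870: 31 days (July has 31).
Aug 18, 1870 → Aug 22, 1870: 4 days.
Total: 3961 days.

3961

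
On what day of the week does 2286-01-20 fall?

Doomsday rule: the anchor day for the 2200s is Friday. For year 86: 86÷12 = 7 r 2, and 2÷4 = 0, so 7+2+0 = 9.
Friday + 9 ≡ Sunday — that's 2286's doomsday.
In January the doomsday date is Jan 3 (2286 is not a leap year).
Jan 20 is 17 days after Jan 3; 17 mod 7 = 3, so Sunday + 3 = Wednesday.

Wednesday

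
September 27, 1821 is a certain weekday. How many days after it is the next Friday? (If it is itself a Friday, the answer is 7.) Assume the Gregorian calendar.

1

Sep 27, 1821 is a Thursday.
From Thursday to the next Friday is 1 day.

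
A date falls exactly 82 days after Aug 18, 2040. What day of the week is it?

Thursday

First find the weekday of Aug 18, 2040. Doomsday rule: the anchor day for the 2000s is Tuesday. For year 40: 40÷12 = 3 r 4, and 4÷4 = 1, so 3+4+1 = 8.
Tuesday + 8 ≡ Wednesday — that's 2040's doomsday.
In August the doomsday date is Aug 8.
Aug 18 is 10 days after Aug 8; 10 mod 7 = 3, so Wednesday + 3 = Saturday.
82 mod 7 = 5, so 82 days after a Saturday is Saturday + 5 = Thursday.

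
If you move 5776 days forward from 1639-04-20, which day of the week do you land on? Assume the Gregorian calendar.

Thursday

Apr 20, 1639 is a Wednesday.
5776 mod 7 = 1, so 5776 days after a Wednesday is Wednesday + 1 = Thursday.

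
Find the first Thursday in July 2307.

July 4, 2307

July 1, 2307 is a Monday.
The first Thursday is therefore July 4 (3 days later).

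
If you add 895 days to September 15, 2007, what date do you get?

+366 (one year; includes Feb 29, 2008) → Sep 15, 2008 (529 left).
+365 (one year) → Sep 15, 2009 (164 left).
Sep has 30 days: +16 → Oct 1, 2009 (148 left).
Oct has 31 days: +31 → Nov 1, 2009 (117 left).
Nov has 30 days: +30 → Dec 1, 2009 (87 left).
Dec has 31 days: +31 → Jan 1, 2010 (56 left).
Jan has 31 days: +31 → Feb 1, 2010 (25 left).
+25 → Feb 26, 2010.

February 26, 2010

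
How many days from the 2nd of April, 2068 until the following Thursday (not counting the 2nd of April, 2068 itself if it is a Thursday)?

3

Apr 2, 2068 is a Monday.
From Monday to the next Thursday is 3 days.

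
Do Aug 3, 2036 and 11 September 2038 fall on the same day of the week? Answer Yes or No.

No

From Aug 3, 2036 to Sep 11, 2038 is 769 days.
769 mod 7 = 6, so they are different weekdays.
(Aug 3, 2036 is a Sunday; Sep 11, 2038 is a Saturday.)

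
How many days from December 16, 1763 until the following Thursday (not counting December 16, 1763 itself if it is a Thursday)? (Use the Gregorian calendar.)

6

Dec 16, 1763 is a Friday.
From Friday to the next Thursday is 6 days.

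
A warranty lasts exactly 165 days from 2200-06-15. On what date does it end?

November 27, 2200

Jun has 30 days: +16 → Jul 1, 2200 (149 left).
Jul has 31 days: +31 → Aug 1, 2200 (118 left).
Aug has 31 days: +31 → Sep 1, 2200 (87 left).
Sep has 30 days: +30 → Oct 1, 2200 (57 left).
Oct has 31 days: +31 → Nov 1, 2200 (26 left).
+26 → Nov 27, 2200.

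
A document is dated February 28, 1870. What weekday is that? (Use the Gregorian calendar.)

Doomsday rule: the anchor day for the 1800s is Friday. For year 70: 70÷12 = 5 r 10, and 10÷4 = 2, so 5+10+2 = 17.
Friday + 17 ≡ Monday — that's 1870's doomsday.
In February the doomsday date is Feb 28 (1870 is not a leap year).
Feb 28 is the doomsday itself: Monday.

Monday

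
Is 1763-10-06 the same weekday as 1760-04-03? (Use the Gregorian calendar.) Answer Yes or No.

Yes

From Apr 3, 1760 to Oct 6, 1763 is 1281 days.
1281 mod 7 = 0, so they are the same weekday.
(Apr 3, 1760 is a Thursday; Oct 6, 1763 is a Thursday.)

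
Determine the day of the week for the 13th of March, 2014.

Thursday

Doomsday rule: the anchor day for the 2000s is Tuesday. For year 14: 14÷12 = 1 r 2, and 2÷4 = 0, so 1+2+0 = 3.
Tuesday + 3 ≡ Friday — that's 2014's doomsday.
In March the doomsday date is Mar 14.
Mar 13 is 1 day before Mar 14; 1 mod 7 = 1, so Friday − 1 = Thursday.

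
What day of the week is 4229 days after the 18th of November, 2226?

Sunday

First find the weekday of Nov 18, 2226. Doomsday rule: the anchor day for the 2200s is Friday. For year 26: 26÷12 = 2 r 2, and 2÷4 = 0, so 2+2+0 = 4.
Friday + 4 ≡ Tuesday — that's 2226's doomsday.
In November the doomsday date is Nov 7.
Nov 18 is 11 days after Nov 7; 11 mod 7 = 4, so Tuesday + 4 = Saturday.
4229 mod 7 = 1, so 4229 days after a Saturday is Saturday + 1 = Sunday.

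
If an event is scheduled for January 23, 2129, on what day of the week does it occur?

Doomsday rule: the anchor day for the 2100s is Sunday. For year 29: 29÷12 = 2 r 5, and 5÷4 = 1, so 2+5+1 = 8.
Sunday + 8 ≡ Monday — that's 2129's doomsday.
In January the doomsday date is Jan 3 (2129 is not a leap year).
Jan 23 is 20 days after Jan 3; 20 mod 7 = 6, so Monday + 6 = Sunday.

Sunday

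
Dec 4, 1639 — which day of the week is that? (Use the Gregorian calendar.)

Doomsday rule: the anchor day for the 1600s is Tuesday. For year 39: 39÷12 = 3 r 3, and 3÷4 = 0, so 3+3+0 = 6.
Tuesday + 6 ≡ Monday — that's 1639's doomsday.
In December the doomsday date is Dec 12.
Dec 4 is 8 days before Dec 12; 8 mod 7 = 1, so Monday − 1 = Sunday.

Sunday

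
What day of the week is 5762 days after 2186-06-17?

First find the weekday of Jun 17, 2186. Doomsday rule: the anchor day for the 2100s is Sunday. For year 86: 86÷12 = 7 r 2, and 2÷4 = 0, so 7+2+0 = 9.
Sunday + 9 ≡ Tuesday — that's 2186's doomsday.
In June the doomsday date is Jun 6.
Jun 17 is 11 days after Jun 6; 11 mod 7 = 4, so Tuesday + 4 = Saturday.
5762 mod 7 = 1, so 5762 days after a Saturday is Saturday + 1 = Sunday.

Sunday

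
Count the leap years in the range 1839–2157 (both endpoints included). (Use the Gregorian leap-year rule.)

78

Multiples of 4 in [1839,2157]: 80.
Of those, multiples of 100: 3 (not leap unless ÷400).
Multiples of 400: 1.
Leap years = 80 − 3 + 1 = 78.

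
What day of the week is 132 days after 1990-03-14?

First find the weekday of Mar 14, 1990. Doomsday rule: the anchor day for the 1900s is Wednesday. For year 90: 90÷12 = 7 r 6, and 6÷4 = 1, so 7+6+1 = 14.
Wednesday + 14 ≡ Wednesday — that's 1990's doomsday.
In March the doomsday date is Mar 14.
Mar 14 is the doomsday itself: Wednesday.
132 mod 7 = 6, so 132 days after a Wednesday is Wednesday + 6 = Tuesday.

Tuesday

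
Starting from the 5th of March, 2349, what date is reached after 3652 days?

+365 (one year) → Mar 5, 2350 (3287 left).
+365 (one year) → Mar 5, 2351 (2922 left).
+366 (one year; includes Feb 29, 2352) → Mar 5, 2352 (2556 left).
+365 (one year) → Mar 5, 2353 (2191 left).
+365 (one year) → Mar 5, 2354 (1826 left).
+365 (one year) → Mar 5, 2355 (1461 left).
+366 (one year; includes Feb 29, 2356) → Mar 5, 2356 (1095 left).
+365 (one year) → Mar 5, 2357 (730 left).
+365 (one year) → Mar 5, 2358 (365 left).
Mar has 31 days: +27 → Apr 1, 2358 (338 left).
Apr has 30 days: +30 → May 1, 2358 (308 left).
May has 31 days: +31 → Jun 1, 2358 (277 left).
Jun has 30 days: +30 → Jul 1, 2358 (247 left).
Jul has 31 days: +31 → Aug 1, 2358 (216 left).
Aug has 31 days: +31 → Sep 1, 2358 (185 left).
Sep has 30 days: +30 → Oct 1, 2358 (155 left).
Oct has 31 days: +31 → Nov 1, 2358 (124 left).
Nov has 30 days: +30 → Dec 1, 2358 (94 left).
Dec has 31 days: +31 → Jan 1, 2359 (63 left).
Jan has 31 days: +31 → Feb 1, 2359 (32 left).
Feb has 28 days: +28 → Mar 1, 2359 (4 left).
+4 → Mar 5, 2359.

March 5, 2359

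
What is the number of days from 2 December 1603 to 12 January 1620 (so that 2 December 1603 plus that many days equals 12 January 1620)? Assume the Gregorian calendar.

5885

Dec 2, 1603 → Dec 2, 1604: 366 days (Feb 29, 1604 is in that span).
Dec 2, 1604 → Dec 2, 1605: 365 days.
Dec 2, 1605 → Dec 2, 1606: 365 days.
Dec 2, 1606 → Dec 2, 1607: 365 days.
Dec 2, 1607 → Dec 2, 1608: 366 days (Feb 29, 1608 is in that span).
Dec 2, 1608 → Dec 2, 1609: 365 days.
Dec 2, 1609 → Dec 2, 1610: 365 days.
Dec 2, 1610 → Dec 2, 1611: 365 days.
Dec 2, 1611 → Dec 2, 1612: 366 days (Feb 29, 1612 is in that span).
Dec 2, 1612 → Dec 2, 1613: 365 days.
Dec 2, 1613 → Dec 2, 1614: 365 days.
Dec 2, 1614 → Dec 2, 1615: 365 days.
Dec 2, 1615 → Dec 2, 1616: 366 days (Feb 29, 1616 is in that span).
Dec 2, 1616 → Dec 2, 1617: 365 days.
Dec 2, 1617 → Dec 2, 1618: 365 days.
Dec 2, 1618 → Dec 2, 1619: 365 days.
Dec 2, 1619 → Jan 2, 1620: 31 days (December has 31).
Jan 2, 1620 → Jan 12, 1620: 10 days.
Total: 5885 days.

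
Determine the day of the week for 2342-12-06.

Doomsday rule: the anchor day for the 2300s is Wednesday. For year 42: 42÷12 = 3 r 6, and 6÷4 = 1, so 3+6+1 = 10.
Wednesday + 10 ≡ Saturday — that's 2342's doomsday.
In December the doomsday date is Dec 12.
Dec 6 is 6 days before Dec 12; 6 mod 7 = 6, so Saturday − 6 = Sunday.

Sunday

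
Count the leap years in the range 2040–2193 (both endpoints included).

Multiples of 4 in [2040,2193]: 39.
Of those, multiples of 100: 1 (not leap unless ÷400).
Multiples of 400: 0.
Leap years = 39 − 1 + 0 = 38.

38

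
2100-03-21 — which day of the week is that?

Sunday

Doomsday rule: the anchor day for the 2100s is Sunday. For year 00: 0÷12 = 0 r 0, and 0÷4 = 0, so 0+0+0 = 0.
Sunday + 0 ≡ Sunday — that's 2100's doomsday.
In March the doomsday date is Mar 14.
Mar 21 is 7 days after Mar 14; 7 mod 7 = 0, so Sunday + 0 = Sunday.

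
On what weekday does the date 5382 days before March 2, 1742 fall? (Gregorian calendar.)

Saturday

First find the weekday of Mar 2, 1742. Doomsday rule: the anchor day for the 1700s is Sunday. For year 42: 42÷12 = 3 r 6, and 6÷4 = 1, so 3+6+1 = 10.
Sunday + 10 ≡ Wednesday — that's 1742's doomsday.
In March the doomsday date is Mar 14.
Mar 2 is 12 days before Mar 14; 12 mod 7 = 5, so Wednesday − 5 = Friday.
5382 mod 7 = 6, so 5382 days before a Friday is Friday − 6 = Saturday.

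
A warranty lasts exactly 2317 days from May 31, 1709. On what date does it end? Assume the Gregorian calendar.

October 4, 1715

+365 (one year) → May 31, 1710 (1952 left).
+365 (one year) → May 31, 1711 (1587 left).
+366 (one year; includes Feb 29, 1712) → May 31, 1712 (1221 left).
+365 (one year) → May 31, 1713 (856 left).
+365 (one year) → May 31, 1714 (491 left).
+365 (one year) → May 31, 1715 (126 left).
May has 31 days: +1 → Jun 1, 1715 (125 left).
Jun has 30 days: +30 → Jul 1, 1715 (95 left).
Jul has 31 days: +31 → Aug 1, 1715 (64 left).
Aug has 31 days: +31 → Sep 1, 1715 (33 left).
Sep has 30 days: +30 → Oct 1, 1715 (3 left).
+3 → Oct 4, 1715.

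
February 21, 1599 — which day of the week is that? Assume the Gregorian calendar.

Sunday

Doomsday rule: the anchor day for the 1500s is Wednesday. For year 99: 99÷12 = 8 r 3, and 3÷4 = 0, so 8+3+0 = 11.
Wednesday + 11 ≡ Sunday — that's 1599's doomsday.
In February the doomsday date is Feb 28 (1599 is not a leap year).
Feb 21 is 7 days before Feb 28; 7 mod 7 = 0, so Sunday − 0 = Sunday.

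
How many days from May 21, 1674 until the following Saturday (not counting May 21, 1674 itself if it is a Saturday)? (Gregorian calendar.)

5

May 21, 1674 is a Monday.
From Monday to the next Saturday is 5 days.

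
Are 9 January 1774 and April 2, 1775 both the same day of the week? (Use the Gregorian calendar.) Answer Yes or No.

From Jan 9, 1774 to Apr 2, 1775 is 448 days.
448 mod 7 = 0, so they are the same weekday.
(Jan 9, 1774 is a Sunday; Apr 2, 1775 is a Sunday.)

Yes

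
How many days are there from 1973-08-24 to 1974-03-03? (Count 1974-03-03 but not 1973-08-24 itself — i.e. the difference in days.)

191

Aug 24, 1973 → Sep 24, 1973: 31 days (August has 31).
Sep 24, 1973 → Oct 24, 1973: 30 days (September has 30).
Oct 24, 1973 → Nov 24, 1973: 31 days (October has 31).
Nov 24, 1973 → Dec 24, 1973: 30 days (November has 30).
Dec 24, 1973 → Jan 24, 1974: 31 days (December has 31).
Jan 24, 1974 → Feb 24, 1974: 31 days (January has 31).
Feb 24, 1974 → Mar 3, 1974: 7 days.
Total: 191 days.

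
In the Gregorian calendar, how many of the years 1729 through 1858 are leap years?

Multiples of 4 in [1729,1858]: 32.
Of those, multiples of 100: 1 (not leap unless ÷400).
Multiples of 400: 0.
Leap years = 32 − 1 + 0 = 31.

31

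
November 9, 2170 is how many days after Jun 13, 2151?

Jun 13, 2151 → Jun 13, 2152: 366 days (Feb 29, 2152 is in that span).
Jun 13, 2152 → Jun 13, 2153: 365 days.
Jun 13, 2153 → Jun 13, 2154: 365 days.
Jun 13, 2154 → Jun 13, 2155: 365 days.
Jun 13, 2155 → Jun 13, 2156: 366 days (Feb 29, 2156 is in that span).
Jun 13, 2156 → Jun 13, 2157: 365 days.
Jun 13, 2157 → Jun 13, 2158: 365 days.
Jun 13, 2158 → Jun 13, 2159: 365 days.
Jun 13, 2159 → Jun 13, 2160: 366 days (Feb 29, 2160 is in that span).
Jun 13, 2160 → Jun 13, 2161: 365 days.
Jun 13, 2161 → Jun 13, 2162: 365 days.
Jun 13, 2162 → Jun 13, 2163: 365 days.
Jun 13, 2163 → Jun 13, 2164: 366 days (Feb 29, 2164 is in that span).
Jun 13, 2164 → Jun 13, 2165: 365 days.
Jun 13, 2165 → Jun 13, 2166: 365 days.
Jun 13, 2166 → Jun 13, 2167: 365 days.
Jun 13, 2167 → Jun 13, 2168: 366 days (Feb 29, 2168 is in that span).
Jun 13, 2168 → Jun 13, 2169: 365 days.
Jun 13, 2169 → Jun 13, 2170: 365 days.
Jun 13, 2170 → Jul 13, 2170: 30 days (June has 30).
Jul 13, 2170 → Aug 13, 2170: 31 days (July has 31).
Aug 13, 2170 → Sep 13, 2170: 31 days (August has 31).
Sep 13, 2170 → Oct 13, 2170: 30 days (September has 30).
Oct 13, 2170 → Nov 9, 2170: 27 days.
Total: 7089 days.

7089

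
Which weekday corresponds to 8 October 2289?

Doomsday rule: the anchor day for the 2200s is Friday. For year 89: 89÷12 = 7 r 5, and 5÷4 = 1, so 7+5+1 = 13.
Friday + 13 ≡ Thursday — that's 2289's doomsday.
In October the doomsday date is Oct 10.
Oct 8 is 2 days before Oct 10; 2 mod 7 = 2, so Thursday − 2 = Tuesday.

Tuesday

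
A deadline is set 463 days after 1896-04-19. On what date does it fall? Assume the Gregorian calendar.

July 26, 1897

+365 (one year) → Apr 19, 1897 (98 left).
Apr has 30 days: +12 → May 1, 1897 (86 left).
May has 31 days: +31 → Jun 1, 1897 (55 left).
Jun has 30 days: +30 → Jul 1, 1897 (25 left).
+25 → Jul 26, 1897.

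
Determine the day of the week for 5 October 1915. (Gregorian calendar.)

Tuesday

January 1, 1915 is a Friday.
Jan 1, 1915 → Feb 1, 1915: 31 days (January has 31).
Feb 1, 1915 → Mar 1, 1915: 28 days (February has 28).
Mar 1, 1915 → Apr 1, 1915: 31 days (March has 31).
Apr 1, 1915 → May 1, 1915: 30 days (April has 30).
May 1, 1915 → Jun 1, 1915: 31 days (May has 31).
Jun 1, 1915 → Jul 1, 1915: 30 days (June has 30).
Jul 1, 1915 → Aug 1, 1915: 31 days (July has 31).
Aug 1, 1915 → Sep 1, 1915: 31 days (August has 31).
Sep 1, 1915 → Oct 1, 1915: 30 days (September has 30).
Oct 1, 1915 → Oct 5, 1915: 4 days.
Total: 277 days.
277 mod 7 = 4, so Friday + 4 = Tuesday.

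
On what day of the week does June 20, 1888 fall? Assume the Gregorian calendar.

Wednesday

Doomsday rule: the anchor day for the 1800s is Friday. For year 88: 88÷12 = 7 r 4, and 4÷4 = 1, so 7+4+1 = 12.
Friday + 12 ≡ Wednesday — that's 1888's doomsday.
In June the doomsday date is Jun 6.
Jun 20 is 14 days after Jun 6; 14 mod 7 = 0, so Wednesday + 0 = Wednesday.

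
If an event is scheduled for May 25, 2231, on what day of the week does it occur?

Doomsday rule: the anchor day for the 2200s is Friday. For year 31: 31÷12 = 2 r 7, and 7÷4 = 1, so 2+7+1 = 10.
Friday + 10 ≡ Monday — that's 2231's doomsday.
In May the doomsday date is May 9.
May 25 is 16 days after May 9; 16 mod 7 = 2, so Monday + 2 = Wednesday.

Wednesday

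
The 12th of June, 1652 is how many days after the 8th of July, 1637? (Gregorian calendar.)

Jul 8, 1637 → Jul 8, 1638: 365 days.
Jul 8, 1638 → Jul 8, 1639: 365 days.
Jul 8, 1639 → Jul 8, 1640: 366 days (Feb 29, 1640 is in that span).
Jul 8, 1640 → Jul 8, 1641: 365 days.
Jul 8, 1641 → Jul 8, 1642: 365 days.
Jul 8, 1642 → Jul 8, 1643: 365 days.
Jul 8, 1643 → Jul 8, 1644: 366 days (Feb 29, 1644 is in that span).
Jul 8, 1644 → Jul 8, 1645: 365 days.
Jul 8, 1645 → Jul 8, 1646: 365 days.
Jul 8, 1646 → Jul 8, 1647: 365 days.
Jul 8, 1647 → Jul 8, 1648: 366 days (Feb 29, 1648 is in that span).
Jul 8, 1648 → Jul 8, 1649: 365 days.
Jul 8, 1649 → Jul 8, 1650: 365 days.
Jul 8, 1650 → Jul 8, 1651: 365 days.
Jul 8, 1651 → Aug 8, 1651: 31 days (July has 31).
Aug 8, 1651 → Sep 8, 1651: 31 days (August has 31).
Sep 8, 1651 → Oct 8, 1651: 30 days (September has 30).
Oct 8, 1651 → Nov 8, 1651: 31 days (October has 31).
Nov 8, 1651 → Dec 8, 1651: 30 days (November has 30).
Dec 8, 1651 → Jan 8, 1652: 31 days (December has 31).
Jan 8, 1652 → Feb 8, 1652: 31 days (January has 31).
Feb 8, 1652 → Mar 8, 1652: 29 days (February has 29).
Mar 8, 1652 → Apr 8, 1652: 31 days (March has 31).
Apr 8, 1652 → May 8, 1652: 30 days (April has 30).
May 8, 1652 → Jun 8, 1652: 31 days (May has 31).
Jun 8, 1652 → Jun 12, 1652: 4 days.
Total: 5453 days.

5453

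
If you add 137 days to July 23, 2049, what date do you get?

Jul has 31 days: +9 → Aug 1, 2049 (128 left).
Aug has 31 days: +31 → Sep 1, 2049 (97 left).
Sep has 30 days: +30 → Oct 1, 2049 (67 left).
Oct has 31 days: +31 → Nov 1, 2049 (36 left).
Nov has 30 days: +30 → Dec 1, 2049 (6 left).
+6 → Dec 7, 2049.

December 7, 2049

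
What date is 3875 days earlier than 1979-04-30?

−365 (one year) → Apr 30, 1978 (3510 left).
−365 (one year) → Apr 30, 1977 (3145 left).
−365 (one year) → Apr 30, 1976 (2780 left).
−366 (one year; includes Feb 29, 1976) → Apr 30, 1975 (2414 left).
−365 (one year) → Apr 30, 1974 (2049 left).
−365 (one year) → Apr 30, 1973 (1684 left).
−365 (one year) → Apr 30, 1972 (1319 left).
−366 (one year; includes Feb 29, 1972) → Apr 30, 1971 (953 left).
−365 (one year) → Apr 30, 1970 (588 left).
−365 (one year) → Apr 30, 1969 (223 left).
−30 → Mar 31, 1969 (end of Mar, 31 days; 193 left).
−31 → Feb 28, 1969 (end of Feb, 28 days; 162 left).
−28 → Jan 31, 1969 (end of Jan, 31 days; 134 left).
−31 → Dec 31, 1968 (end of Dec, 31 days; 103 left).
−31 → Nov 30, 1968 (end of Nov, 30 days; 72 left).
−30 → Oct 31, 1968 (end of Oct, 31 days; 42 left).
−31 → Sep 30, 1968 (end of Sep, 30 days; 11 left).
−11 → Sep 19, 1968.

September 19, 1968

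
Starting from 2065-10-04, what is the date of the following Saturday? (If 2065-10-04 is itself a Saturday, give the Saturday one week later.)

Oct 4, 2065 is a Sunday.
From Sunday to the next Saturday is 6 days.
Oct 4, 2065 + 6 = Oct 10, 2065.

October 10, 2065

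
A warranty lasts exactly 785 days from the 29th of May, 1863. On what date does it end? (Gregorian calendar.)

+366 (one year; includes Feb 29, 1864) → May 29, 1864 (419 left).
+365 (one year) → May 29, 1865 (54 left).
May has 31 days: +3 → Jun 1, 1865 (51 left).
Jun has 30 days: +30 → Jul 1, 1865 (21 left).
+21 → Jul 22, 1865.

July 22, 1865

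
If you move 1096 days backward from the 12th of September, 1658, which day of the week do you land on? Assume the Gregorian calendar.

Sep 12, 1658 is a Thursday.
1096 mod 7 = 4, so 1096 days before a Thursday is Thursday − 4 = Sunday.

Sunday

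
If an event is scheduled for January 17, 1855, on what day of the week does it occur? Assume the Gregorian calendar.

Wednesday

Doomsday rule: the anchor day for the 1800s is Friday. For year 55: 55÷12 = 4 r 7, and 7÷4 = 1, so 4+7+1 = 12.
Friday + 12 ≡ Wednesday — that's 1855's doomsday.
In January the doomsday date is Jan 3 (1855 is not a leap year).
Jan 17 is 14 days after Jan 3; 14 mod 7 = 0, so Wednesday + 0 = Wednesday.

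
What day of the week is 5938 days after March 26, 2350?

Mar 26, 2350 is a Sunday.
5938 mod 7 = 2, so 5938 days after a Sunday is Sunday + 2 = Tuesday.

Tuesday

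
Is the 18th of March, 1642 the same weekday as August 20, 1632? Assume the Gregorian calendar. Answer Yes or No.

From Aug 20, 1632 to Mar 18, 1642 is 3497 days.
3497 mod 7 = 4, so they are different weekdays.
(Aug 20, 1632 is a Friday; Mar 18, 1642 is a Tuesday.)

No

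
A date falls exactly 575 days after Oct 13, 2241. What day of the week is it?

Thursday

First find the weekday of Oct 13, 2241. Doomsday rule: the anchor day for the 2200s is Friday. For year 41: 41÷12 = 3 r 5, and 5÷4 = 1, so 3+5+1 = 9.
Friday + 9 ≡ Sunday — that's 2241's doomsday.
In October the doomsday date is Oct 10.
Oct 13 is 3 days after Oct 10; 3 mod 7 = 3, so Sunday + 3 = Wednesday.
575 mod 7 = 1, so 575 days after a Wednesday is Wednesday + 1 = Thursday.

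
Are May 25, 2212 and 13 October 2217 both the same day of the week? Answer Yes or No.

From May 25, 2212 to Oct 13, 2217 is 1967 days.
1967 mod 7 = 0, so they are the same weekday.
(May 25, 2212 is a Monday; Oct 13, 2217 is a Monday.)

Yes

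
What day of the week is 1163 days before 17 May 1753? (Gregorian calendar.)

First find the weekday of May 17, 1753. Doomsday rule: the anchor day for the 1700s is Sunday. For year 53: 53÷12 = 4 r 5, and 5÷4 = 1, so 4+5+1 = 10.
Sunday + 10 ≡ Wednesday — that's 1753's doomsday.
In May the doomsday date is May 9.
May 17 is 8 days after May 9; 8 mod 7 = 1, so Wednesday + 1 = Thursday.
1163 mod 7 = 1, so 1163 days before a Thursday is Thursday − 1 = Wednesday.

Wednesday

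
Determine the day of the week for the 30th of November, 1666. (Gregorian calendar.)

Tuesday

Doomsday rule: the anchor day for the 1600s is Tuesday. For year 66: 66÷12 = 5 r 6, and 6÷4 = 1, so 5+6+1 = 12.
Tuesday + 12 ≡ Sunday — that's 1666's doomsday.
In November the doomsday date is Nov 7.
Nov 30 is 23 days after Nov 7; 23 mod 7 = 2, so Sunday + 2 = Tuesday.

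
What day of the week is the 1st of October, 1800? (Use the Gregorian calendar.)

Wednesday

Doomsday rule: the anchor day for the 1800s is Friday. For year 00: 0÷12 = 0 r 0, and 0÷4 = 0, so 0+0+0 = 0.
Friday + 0 ≡ Friday — that's 1800's doomsday.
In October the doomsday date is Oct 10.
Oct 1 is 9 days before Oct 10; 9 mod 7 = 2, so Friday − 2 = Wednesday.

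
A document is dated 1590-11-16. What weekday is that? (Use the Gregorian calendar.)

Friday

Doomsday rule: the anchor day for the 1500s is Wednesday. For year 90: 90÷12 = 7 r 6, and 6÷4 = 1, so 7+6+1 = 14.
Wednesday + 14 ≡ Wednesday — that's 1590's doomsday.
In November the doomsday date is Nov 7.
Nov 16 is 9 days after Nov 7; 9 mod 7 = 2, so Wednesday + 2 = Friday.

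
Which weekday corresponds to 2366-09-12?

Doomsday rule: the anchor day for the 2300s is Wednesday. For year 66: 66÷12 = 5 r 6, and 6÷4 = 1, so 5+6+1 = 12.
Wednesday + 12 ≡ Monday — that's 2366's doomsday.
In September the doomsday date is Sep 5.
Sep 12 is 7 days after Sep 5; 7 mod 7 = 0, so Monday + 0 = Monday.

Monday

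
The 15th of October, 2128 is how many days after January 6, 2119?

3570

Jan 6, 2119 → Jan 6, 2120: 365 days.
Jan 6, 2120 → Jan 6, 2121: 366 days (Feb 29, 2120 is in that span).
Jan 6, 2121 → Jan 6, 2122: 365 days.
Jan 6, 2122 → Jan 6, 2123: 365 days.
Jan 6, 2123 → Jan 6, 2124: 365 days.
Jan 6, 2124 → Jan 6, 2125: 366 days (Feb 29, 2124 is in that span).
Jan 6, 2125 → Jan 6, 2126: 365 days.
Jan 6, 2126 → Jan 6, 2127: 365 days.
Jan 6, 2127 → Jan 6, 2128: 365 days.
Jan 6, 2128 → Feb 6, 2128: 31 days (January has 31).
Feb 6, 2128 → Mar 6, 2128: 29 days (February has 29).
Mar 6, 2128 → Apr 6, 2128: 31 days (March has 31).
Apr 6, 2128 → May 6, 2128: 30 days (April has 30).
May 6, 2128 → Jun 6, 2128: 31 days (May has 31).
Jun 6, 2128 → Jul 6, 2128: 30 days (June has 30).
Jul 6, 2128 → Aug 6, 2128: 31 days (July has 31).
Aug 6, 2128 → Sep 6, 2128: 31 days (August has 31).
Sep 6, 2128 → Oct 6, 2128: 30 days (September has 30).
Oct 6, 2128 → Oct 15, 2128: 9 days.
Total: 3570 days.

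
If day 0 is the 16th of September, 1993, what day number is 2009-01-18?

Sep 16, 1993 → Sep 16, 1994: 365 days.
Sep 16, 1994 → Sep 16, 1995: 365 days.
Sep 16, 1995 → Sep 16, 1996: 366 days (Feb 29, 1996 is in that span).
Sep 16, 1996 → Sep 16, 1997: 365 days.
Sep 16, 1997 → Sep 16, 1998: 365 days.
Sep 16, 1998 → Sep 16, 1999: 365 days.
Sep 16, 1999 → Sep 16, 2000: 366 days (Feb 29, 2000 is in that span).
Sep 16, 2000 → Sep 16, 2001: 365 days.
Sep 16, 2001 → Sep 16, 2002: 365 days.
Sep 16, 2002 → Sep 16, 2003: 365 days.
Sep 16, 2003 → Sep 16, 2004: 366 days (Feb 29, 2004 is in that span).
Sep 16, 2004 → Sep 16, 2005: 365 days.
Sep 16, 2005 → Sep 16, 2006: 365 days.
Sep 16, 2006 → Sep 16, 2007: 365 days.
Sep 16, 2007 → Sep 16, 2008: 366 days (Feb 29, 2008 is in that span).
Sep 16, 2008 → Oct 16, 2008: 30 days (September has 30).
Oct 16, 2008 → Nov 16, 2008: 31 days (October has 31).
Nov 16, 2008 → Dec 16, 2008: 30 days (November has 30).
Dec 16, 2008 → Jan 16, 2009: 31 days (December has 31).
Jan 16, 2009 → Jan 18, 2009: 2 days.
Total: 5603 days.

5603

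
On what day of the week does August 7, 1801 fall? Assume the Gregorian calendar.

Friday

Doomsday rule: the anchor day for the 1800s is Friday. For year 01: 1÷12 = 0 r 1, and 1÷4 = 0, so 0+1+0 = 1.
Friday + 1 ≡ Saturday — that's 1801's doomsday.
In August the doomsday date is Aug 8.
Aug 7 is 1 day before Aug 8; 1 mod 7 = 1, so Saturday − 1 = Friday.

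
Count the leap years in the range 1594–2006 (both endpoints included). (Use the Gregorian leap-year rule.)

Multiples of 4 in [1594,2006]: 103.
Of those, multiples of 100: 5 (not leap unless ÷400).
Multiples of 400: 2.
Leap years = 103 − 5 + 2 = 100.

100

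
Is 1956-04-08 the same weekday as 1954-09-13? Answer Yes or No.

From Sep 13, 1954 to Apr 8, 1956 is 573 days.
573 mod 7 = 6, so they are different weekdays.
(Sep 13, 1954 is a Monday; Apr 8, 1956 is a Sunday.)

No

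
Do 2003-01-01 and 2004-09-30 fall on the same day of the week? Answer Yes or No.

No

From Jan 1, 2003 to Sep 30, 2004 is 638 days.
638 mod 7 = 1, so they are different weekdays.
(Jan 1, 2003 is a Wednesday; Sep 30, 2004 is a Thursday.)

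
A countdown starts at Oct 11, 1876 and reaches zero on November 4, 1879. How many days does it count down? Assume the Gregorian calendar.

1119

Oct 11, 1876 → Oct 11, 1877: 365 days.
Oct 11, 1877 → Oct 11, 1878: 365 days.
Oct 11, 1878 → Nov 11, 1878: 31 days (October has 31).
Nov 11, 1878 → Dec 11, 1878: 30 days (November has 30).
Dec 11, 1878 → Jan 11, 1879: 31 days (December has 31).
Jan 11, 1879 → Feb 11, 1879: 31 days (January has 31).
Feb 11, 1879 → Mar 11, 1879: 28 days (February has 28).
Mar 11, 1879 → Apr 11, 1879: 31 days (March has 31).
Apr 11, 1879 → May 11, 1879: 30 days (April has 30).
May 11, 1879 → Jun 11, 1879: 31 days (May has 31).
Jun 11, 1879 → Jul 11, 1879: 30 days (June has 30).
Jul 11, 1879 → Aug 11, 1879: 31 days (July has 31).
Aug 11, 1879 → Sep 11, 1879: 31 days (August has 31).
Sep 11, 1879 → Oct 11, 1879: 30 days (September has 30).
Oct 11, 1879 → Nov 4, 1879: 24 days.
Total: 1119 days.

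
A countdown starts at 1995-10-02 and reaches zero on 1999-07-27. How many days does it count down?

Oct 2, 1995 → Oct 2, 1996: 366 days (Feb 29, 1996 is in that span).
Oct 2, 1996 → Oct 2, 1997: 365 days.
Oct 2, 1997 → Oct 2, 1998: 365 days.
Oct 2, 1998 → Nov 2, 1998: 31 days (October has 31).
Nov 2, 1998 → Dec 2, 1998: 30 days (November has 30).
Dec 2, 1998 → Jan 2, 1999: 31 days (December has 31).
Jan 2, 1999 → Feb 2, 1999: 31 days (January has 31).
Feb 2, 1999 → Mar 2, 1999: 28 days (February has 28).
Mar 2, 1999 → Apr 2, 1999: 31 days (March has 31).
Apr 2, 1999 → May 2, 1999: 30 days (April has 30).
May 2, 1999 → Jun 2, 1999: 31 days (May has 31).
Jun 2, 1999 → Jul 2, 1999: 30 days (June has 30).
Jul 2, 1999 → Jul 27, 1999: 25 days.
Total: 1394 days.

1394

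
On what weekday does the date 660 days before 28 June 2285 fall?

Jun 28, 2285 is a Sunday.
660 mod 7 = 2, so 660 days before a Sunday is Sunday − 2 = Friday.

Friday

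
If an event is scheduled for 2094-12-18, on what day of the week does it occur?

Saturday

Doomsday rule: the anchor day for the 2000s is Tuesday. For year 94: 94÷12 = 7 r 10, and 10÷4 = 2, so 7+10+2 = 19.
Tuesday + 19 ≡ Sunday — that's 2094's doomsday.
In December the doomsday date is Dec 12.
Dec 18 is 6 days after Dec 12; 6 mod 7 = 6, so Sunday + 6 = Saturday.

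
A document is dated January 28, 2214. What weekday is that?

Friday

Doomsday rule: the anchor day for the 2200s is Friday. For year 14: 14÷12 = 1 r 2, and 2÷4 = 0, so 1+2+0 = 3.
Friday + 3 ≡ Monday — that's 2214's doomsday.
In January the doomsday date is Jan 3 (2214 is not a leap year).
Jan 28 is 25 days after Jan 3; 25 mod 7 = 4, so Monday + 4 = Friday.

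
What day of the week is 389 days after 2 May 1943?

First find the weekday of May 2, 1943. Doomsday rule: the anchor day for the 1900s is Wednesday. For year 43: 43÷12 = 3 r 7, and 7÷4 = 1, so 3+7+1 = 11.
Wednesday + 11 ≡ Sunday — that's 1943's doomsday.
In May the doomsday date is May 9.
May 2 is 7 days before May 9; 7 mod 7 = 0, so Sunday − 0 = Sunday.
389 mod 7 = 4, so 389 days after a Sunday is Sunday + 4 = Thursday.

Thursday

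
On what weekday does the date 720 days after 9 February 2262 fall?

Saturday

First find the weekday of Feb 9, 2262. Doomsday rule: the anchor day for the 2200s is Friday. For year 62: 62÷12 = 5 r 2, and 2÷4 = 0, so 5+2+0 = 7.
Friday + 7 ≡ Friday — that's 2262's doomsday.
In February the doomsday date is Feb 28 (2262 is not a leap year).
Feb 9 is 19 days before Feb 28; 19 mod 7 = 5, so Friday − 5 = Sunday.
720 mod 7 = 6, so 720 days after a Sunday is Sunday + 6 = Saturday.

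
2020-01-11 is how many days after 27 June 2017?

928

Jun 27, 2017 → Jun 27, 2018: 365 days.
Jun 27, 2018 → Jun 27, 2019: 365 days.
Jun 27, 2019 → Jul 27, 2019: 30 days (June has 30).
Jul 27, 2019 → Aug 27, 2019: 31 days (July has 31).
Aug 27, 2019 → Sep 27, 2019: 31 days (August has 31).
Sep 27, 2019 → Oct 27, 2019: 30 days (September has 30).
Oct 27, 2019 → Nov 27, 2019: 31 days (October has 31).
Nov 27, 2019 → Dec 27, 2019: 30 days (November has 30).
Dec 27, 2019 → Jan 11, 2020: 15 days.
Total: 928 days.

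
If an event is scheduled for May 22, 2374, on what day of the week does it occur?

Wednesday

Doomsday rule: the anchor day for the 2300s is Wednesday. For year 74: 74÷12 = 6 r 2, and 2÷4 = 0, so 6+2+0 = 8.
Wednesday + 8 ≡ Thursday — that's 2374's doomsday.
In May the doomsday date is May 9.
May 22 is 13 days after May 9; 13 mod 7 = 6, so Thursday + 6 = Wednesday.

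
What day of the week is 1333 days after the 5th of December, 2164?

Dec 5, 2164 is a Wednesday.
1333 mod 7 = 3, so 1333 days after a Wednesday is Wednesday + 3 = Saturday.

Saturday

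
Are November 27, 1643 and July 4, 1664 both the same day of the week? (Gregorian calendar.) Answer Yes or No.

Yes

From Nov 27, 1643 to Jul 4, 1664 is 7525 days.
7525 mod 7 = 0, so they are the same weekday.
(Nov 27, 1643 is a Friday; Jul 4, 1664 is a Friday.)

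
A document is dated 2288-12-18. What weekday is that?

Doomsday rule: the anchor day for the 2200s is Friday. For year 88: 88÷12 = 7 r 4, and 4÷4 = 1, so 7+4+1 = 12.
Friday + 12 ≡ Wednesday — that's 2288's doomsday.
In December the doomsday date is Dec 12.
Dec 18 is 6 days after Dec 12; 6 mod 7 = 6, so Wednesday + 6 = Tuesday.

Tuesday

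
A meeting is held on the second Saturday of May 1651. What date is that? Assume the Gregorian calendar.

May 13, 1651

May 1, 1651 is a Monday.
The first Saturday is therefore May 6 (5 days later).
The second Saturday is 6 + 1×7 = May 13.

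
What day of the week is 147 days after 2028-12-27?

First find the weekday of Dec 27, 2028. Doomsday rule: the anchor day for the 2000s is Tuesday. For year 28: 28÷12 = 2 r 4, and 4÷4 = 1, so 2+4+1 = 7.
Tuesday + 7 ≡ Tuesday — that's 2028's doomsday.
In December the doomsday date is Dec 12.
Dec 27 is 15 days after Dec 12; 15 mod 7 = 1, so Tuesday + 1 = Wednesday.
147 mod 7 = 0, so 147 days after a Wednesday is Wednesday + 0 = Wednesday.

Wednesday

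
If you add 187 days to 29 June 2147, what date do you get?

Jun has 30 days: +2 → Jul 1, 2147 (185 left).
Jul has 31 days: +31 → Aug 1, 2147 (154 left).
Aug has 31 days: +31 → Sep 1, 2147 (123 left).
Sep has 30 days: +30 → Oct 1, 2147 (93 left).
Oct has 31 days: +31 → Nov 1, 2147 (62 left).
Nov has 30 days: +30 → Dec 1, 2147 (32 left).
Dec has 31 days: +31 → Jan 1, 2148 (1 left).
+1 → Jan 2, 2148.

January 2, 2148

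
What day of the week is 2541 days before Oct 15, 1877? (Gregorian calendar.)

First find the weekday of Oct 15, 1877. Doomsday rule: the anchor day for the 1800s is Friday. For year 77: 77÷12 = 6 r 5, and 5÷4 = 1, so 6+5+1 = 12.
Friday + 12 ≡ Wednesday — that's 1877's doomsday.
In October the doomsday date is Oct 10.
Oct 15 is 5 days after Oct 10; 5 mod 7 = 5, so Wednesday + 5 = Monday.
2541 mod 7 = 0, so 2541 days before a Monday is Monday − 0 = Monday.

Monday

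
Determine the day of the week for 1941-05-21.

Doomsday rule: the anchor day for the 1900s is Wednesday. For year 41: 41÷12 = 3 r 5, and 5÷4 = 1, so 3+5+1 = 9.
Wednesday + 9 ≡ Friday — that's 1941's doomsday.
In May the doomsday date is May 9.
May 21 is 12 days after May 9; 12 mod 7 = 5, so Friday + 5 = Wednesday.

Wednesday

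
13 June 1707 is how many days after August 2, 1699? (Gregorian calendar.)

2871

Aug 2, 1699 → Aug 2, 1700: 365 days.
Aug 2, 1700 → Aug 2, 1701: 365 days.
Aug 2, 1701 → Aug 2, 1702: 365 days.
Aug 2, 1702 → Aug 2, 1703: 365 days.
Aug 2, 1703 → Aug 2, 1704: 366 days (Feb 29, 1704 is in that span).
Aug 2, 1704 → Aug 2, 1705: 365 days.
Aug 2, 1705 → Aug 2, 1706: 365 days.
Aug 2, 1706 → Sep 2, 1706: 31 days (August has 31).
Sep 2, 1706 → Oct 2, 1706: 30 days (September has 30).
Oct 2, 1706 → Nov 2, 1706: 31 days (October has 31).
Nov 2, 1706 → Dec 2, 1706: 30 days (November has 30).
Dec 2, 1706 → Jan 2, 1707: 31 days (December has 31).
Jan 2, 1707 → Feb 2, 1707: 31 days (January has 31).
Feb 2, 1707 → Mar 2, 1707: 28 days (February has 28).
Mar 2, 1707 → Apr 2, 1707: 31 days (March has 31).
Apr 2, 1707 → May 2, 1707: 30 days (April has 30).
May 2, 1707 → Jun 2, 1707: 31 days (May has 31).
Jun 2, 1707 → Jun 13, 1707: 11 days.
Total: 2871 days.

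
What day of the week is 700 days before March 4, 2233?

First find the weekday of Mar 4, 2233. Doomsday rule: the anchor day for the 2200s is Friday. For year 33: 33÷12 = 2 r 9, and 9÷4 = 2, so 2+9+2 = 13.
Friday + 13 ≡ Thursday — that's 2233's doomsday.
In March the doomsday date is Mar 14.
Mar 4 is 10 days before Mar 14; 10 mod 7 = 3, so Thursday − 3 = Monday.
700 mod 7 = 0, so 700 days before a Monday is Monday − 0 = Monday.

Monday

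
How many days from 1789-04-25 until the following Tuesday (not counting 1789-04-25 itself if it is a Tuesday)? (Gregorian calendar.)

3

Apr 25, 1789 is a Saturday.
From Saturday to the next Tuesday is 3 days.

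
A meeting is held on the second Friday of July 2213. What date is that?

July 9, 2213

July 1, 2213 is a Thursday.
The first Friday is therefore July 2 (1 days later).
The second Friday is 2 + 1×7 = July 9.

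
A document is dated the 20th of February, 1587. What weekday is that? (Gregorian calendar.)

Doomsday rule: the anchor day for the 1500s is Wednesday. For year 87: 87÷12 = 7 r 3, and 3÷4 = 0, so 7+3+0 = 10.
Wednesday + 10 ≡ Saturday — that's 1587's doomsday.
In February the doomsday date is Feb 28 (1587 is not a leap year).
Feb 20 is 8 days before Feb 28; 8 mod 7 = 1, so Saturday − 1 = Friday.

Friday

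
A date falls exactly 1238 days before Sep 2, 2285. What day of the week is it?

Thursday

Sep 2, 2285 is a Wednesday.
1238 mod 7 = 6, so 1238 days before a Wednesday is Wednesday − 6 = Thursday.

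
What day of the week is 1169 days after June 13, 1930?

Friday

First find the weekday of Jun 13, 1930. Doomsday rule: the anchor day for the 1900s is Wednesday. For year 30: 30÷12 = 2 r 6, and 6÷4 = 1, so 2+6+1 = 9.
Wednesday + 9 ≡ Friday — that's 1930's doomsday.
In June the doomsday date is Jun 6.
Jun 13 is 7 days after Jun 6; 7 mod 7 = 0, so Friday + 0 = Friday.
1169 mod 7 = 0, so 1169 days after a Friday is Friday + 0 = Friday.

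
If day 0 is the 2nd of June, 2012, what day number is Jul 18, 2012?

Jun 2, 2012 → Jul 2, 2012: 30 days (June has 30).
Jul 2, 2012 → Jul 18, 2012: 16 days.
Total: 46 days.

46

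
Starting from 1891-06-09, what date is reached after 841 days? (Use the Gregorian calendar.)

September 27, 1893

+366 (one year; includes Feb 29, 1892) → Jun 9, 1892 (475 left).
+365 (one year) → Jun 9, 1893 (110 left).
Jun has 30 days: +22 → Jul 1, 1893 (88 left).
Jul has 31 days: +31 → Aug 1, 1893 (57 left).
Aug has 31 days: +31 → Sep 1, 1893 (26 left).
+26 → Sep 27, 1893.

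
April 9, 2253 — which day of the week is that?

Saturday

Doomsday rule: the anchor day for the 2200s is Friday. For year 53: 53÷12 = 4 r 5, and 5÷4 = 1, so 4+5+1 = 10.
Friday + 10 ≡ Monday — that's 2253's doomsday.
In April the doomsday date is Apr 4.
Apr 9 is 5 days after Apr 4; 5 mod 7 = 5, so Monday + 5 = Saturday.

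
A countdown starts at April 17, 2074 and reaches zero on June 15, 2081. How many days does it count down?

Apr 17, 2074 → Apr 17, 2075: 365 days.
Apr 17, 2075 → Apr 17, 2076: 366 days (Feb 29, 2076 is in that span).
Apr 17, 2076 → Apr 17, 2077: 365 days.
Apr 17, 2077 → Apr 17, 2078: 365 days.
Apr 17, 2078 → Apr 17, 2079: 365 days.
Apr 17, 2079 → Apr 17, 2080: 366 days (Feb 29, 2080 is in that span).
Apr 17, 2080 → Apr 17, 2081: 365 days.
Apr 17, 2081 → May 17, 2081: 30 days (April has 30).
May 17, 2081 → Jun 15, 2081: 29 days.
Total: 2616 days.

2616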